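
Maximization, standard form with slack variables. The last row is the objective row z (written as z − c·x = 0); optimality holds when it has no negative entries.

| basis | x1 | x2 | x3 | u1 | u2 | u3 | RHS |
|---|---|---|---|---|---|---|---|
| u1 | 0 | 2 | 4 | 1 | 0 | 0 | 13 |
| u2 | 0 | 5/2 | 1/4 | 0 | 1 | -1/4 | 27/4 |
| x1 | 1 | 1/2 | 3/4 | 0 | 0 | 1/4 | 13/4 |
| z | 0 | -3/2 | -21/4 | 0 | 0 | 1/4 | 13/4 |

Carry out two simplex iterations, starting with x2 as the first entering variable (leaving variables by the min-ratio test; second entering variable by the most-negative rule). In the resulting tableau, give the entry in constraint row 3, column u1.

-7/38

Ratio test on column x2 — row 1: 13/2 = 13/2; row 2: (27/4)/(5/2) = 27/10; row 3: (13/4)/(1/2) = 13/2. Minimum is 27/10 at row 2 (u2 leaves); pivot element 5/2.
Divide row 2 by 5/2; eliminate column x2 from the other rows.
Second iteration: most negative z-row entry is -51/10 in column x3, so x3 enters.
Ratio test on column x3 — row 1: (38/5)/(19/5) = 2; row 2: (27/10)/(1/10) = 27; row 3: (19/10)/(7/10) = 19/7. Minimum is 2 at row 1 (u1 leaves); pivot element 19/5.
Divide row 1 by 19/5; eliminate column x3 from the other rows.
After both pivots, the entry at constraint row 3, column u1 is -7/38.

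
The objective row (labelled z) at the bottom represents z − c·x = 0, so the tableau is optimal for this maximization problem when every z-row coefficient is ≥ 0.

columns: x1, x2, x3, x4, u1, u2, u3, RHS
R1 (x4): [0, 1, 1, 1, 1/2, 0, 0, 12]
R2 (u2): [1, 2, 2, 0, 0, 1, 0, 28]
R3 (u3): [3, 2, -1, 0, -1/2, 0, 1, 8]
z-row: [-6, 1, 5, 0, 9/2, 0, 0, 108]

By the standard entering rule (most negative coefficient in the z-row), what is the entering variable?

x1

Negative z-row entries: x1: -6.
The most negative is -6 in column x1, so x1 enters.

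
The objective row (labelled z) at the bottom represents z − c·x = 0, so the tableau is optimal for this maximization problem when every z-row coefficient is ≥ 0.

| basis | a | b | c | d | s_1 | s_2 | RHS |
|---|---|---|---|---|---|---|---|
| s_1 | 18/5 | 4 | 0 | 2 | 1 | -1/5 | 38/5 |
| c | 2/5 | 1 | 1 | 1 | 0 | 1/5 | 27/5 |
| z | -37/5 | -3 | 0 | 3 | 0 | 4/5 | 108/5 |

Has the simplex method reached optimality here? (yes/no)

no

The z-row has a negative entry -37/5 in column a, so it is not optimal.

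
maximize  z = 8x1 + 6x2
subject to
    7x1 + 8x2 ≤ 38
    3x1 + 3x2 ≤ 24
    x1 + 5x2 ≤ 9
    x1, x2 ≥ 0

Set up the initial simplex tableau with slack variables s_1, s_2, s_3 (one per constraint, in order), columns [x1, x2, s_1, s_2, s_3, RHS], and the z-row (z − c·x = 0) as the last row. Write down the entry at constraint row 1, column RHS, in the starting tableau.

38

The RHS of constraint 1 is b_1 = 38.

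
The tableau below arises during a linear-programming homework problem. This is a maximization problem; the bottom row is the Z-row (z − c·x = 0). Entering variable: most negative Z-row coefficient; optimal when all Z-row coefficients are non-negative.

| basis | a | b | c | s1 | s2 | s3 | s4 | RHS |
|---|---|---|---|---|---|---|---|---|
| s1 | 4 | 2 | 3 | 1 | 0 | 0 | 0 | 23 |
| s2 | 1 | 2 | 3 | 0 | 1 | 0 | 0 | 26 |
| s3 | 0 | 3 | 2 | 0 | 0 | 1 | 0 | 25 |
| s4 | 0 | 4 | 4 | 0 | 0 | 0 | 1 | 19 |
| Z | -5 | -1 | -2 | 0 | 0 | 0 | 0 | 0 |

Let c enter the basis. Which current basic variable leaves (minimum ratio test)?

Column c entries and ratios — s1: 23/3 = 23/3; s2: 26/3 = 26/3; s3: 25/2 = 25/2; s4: 19/4 = 19/4.
Smallest ratio is 19/4 in the row of s4, so s4 leaves.

s4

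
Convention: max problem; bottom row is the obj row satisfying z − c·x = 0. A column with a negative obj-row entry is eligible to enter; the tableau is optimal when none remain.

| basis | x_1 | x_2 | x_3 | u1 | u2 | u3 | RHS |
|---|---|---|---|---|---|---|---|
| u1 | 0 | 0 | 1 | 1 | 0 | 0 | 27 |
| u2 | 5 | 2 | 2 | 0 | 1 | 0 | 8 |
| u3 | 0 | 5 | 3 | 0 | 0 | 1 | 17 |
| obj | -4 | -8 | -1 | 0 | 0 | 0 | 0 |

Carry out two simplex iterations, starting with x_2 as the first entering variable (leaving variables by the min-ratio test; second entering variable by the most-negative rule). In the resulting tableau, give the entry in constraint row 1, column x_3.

Ratio test on column x_2 — row 1: entry 0 ≤ 0; row 2: 8/2 = 4; row 3: 17/5 = 17/5. Minimum is 17/5 at row 3 (u3 leaves); pivot element 5.
Divide row 3 by 5; eliminate column x_2 from the other rows.
Second iteration: most negative obj-row entry is -4 in column x_1, so x_1 enters.
Ratio test on column x_1 — row 1: entry 0 ≤ 0; row 2: (6/5)/5 = 6/25; row 3: entry 0 ≤ 0. Minimum is 6/25 at row 2 (u2 leaves); pivot element 5.
Divide row 2 by 5; eliminate column x_1 from the other rows.
After both pivots, the entry at constraint row 1, column x_3 is 1.

1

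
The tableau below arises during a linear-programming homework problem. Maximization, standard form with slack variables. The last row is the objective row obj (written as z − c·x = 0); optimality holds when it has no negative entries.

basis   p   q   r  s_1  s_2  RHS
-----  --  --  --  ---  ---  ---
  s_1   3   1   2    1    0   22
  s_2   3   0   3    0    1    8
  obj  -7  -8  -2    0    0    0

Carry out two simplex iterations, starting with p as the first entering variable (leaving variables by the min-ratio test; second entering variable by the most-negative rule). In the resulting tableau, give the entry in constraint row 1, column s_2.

-1

Ratio test on column p — row 1: 22/3 = 22/3; row 2: 8/3 = 8/3. Minimum is 8/3 at row 2 (s_2 leaves); pivot element 3.
Divide row 2 by 3; eliminate column p from the other rows.
Second iteration: most negative obj-row entry is -8 in column q, so q enters.
Ratio test on column q — row 1: 14/1 = 14; row 2: entry 0 ≤ 0. Minimum is 14 at row 1 (s_1 leaves); pivot element 1.
Divide row 1 by 1; eliminate column q from the other rows.
After both pivots, the entry at constraint row 1, column s_2 is -1.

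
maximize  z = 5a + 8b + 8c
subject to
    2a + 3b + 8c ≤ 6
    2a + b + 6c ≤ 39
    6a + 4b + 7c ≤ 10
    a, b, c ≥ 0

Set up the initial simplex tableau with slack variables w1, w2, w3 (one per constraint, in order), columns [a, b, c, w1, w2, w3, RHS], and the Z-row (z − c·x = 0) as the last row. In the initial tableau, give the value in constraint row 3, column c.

7

Constraint 3 has coefficient 7 on c.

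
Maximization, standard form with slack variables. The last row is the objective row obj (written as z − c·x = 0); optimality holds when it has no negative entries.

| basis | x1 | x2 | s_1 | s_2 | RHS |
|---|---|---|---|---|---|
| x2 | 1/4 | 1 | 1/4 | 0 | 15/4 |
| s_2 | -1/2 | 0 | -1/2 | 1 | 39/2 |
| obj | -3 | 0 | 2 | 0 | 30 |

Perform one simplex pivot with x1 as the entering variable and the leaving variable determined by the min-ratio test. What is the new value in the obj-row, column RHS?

75

Ratio test on column x1 — row 1: (15/4)/(1/4) = 15; row 2: entry -1/2 ≤ 0. Minimum is 15 at row 1 (x2 leaves); pivot element 1/4.
Divide row 1 by 1/4; eliminate column x1 from the other rows.
obj-row update in column RHS: 30 − (-3)·15 = 75.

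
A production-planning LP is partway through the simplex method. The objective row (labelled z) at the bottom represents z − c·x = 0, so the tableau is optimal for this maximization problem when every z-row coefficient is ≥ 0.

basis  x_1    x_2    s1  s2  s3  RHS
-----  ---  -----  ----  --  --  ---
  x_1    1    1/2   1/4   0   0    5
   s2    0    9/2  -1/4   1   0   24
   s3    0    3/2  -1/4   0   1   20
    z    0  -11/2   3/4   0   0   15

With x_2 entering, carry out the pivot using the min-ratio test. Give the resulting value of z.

133/3

Ratio test on column x_2 — row 1: 5/(1/2) = 10; row 2: 24/(9/2) = 16/3; row 3: 20/(3/2) = 40/3. Minimum is 16/3 at row 2 (s2 leaves); pivot element 9/2.
Pivot on row 2; the z-row RHS becomes 15 − (-11/2)·(16/3) = 133/3.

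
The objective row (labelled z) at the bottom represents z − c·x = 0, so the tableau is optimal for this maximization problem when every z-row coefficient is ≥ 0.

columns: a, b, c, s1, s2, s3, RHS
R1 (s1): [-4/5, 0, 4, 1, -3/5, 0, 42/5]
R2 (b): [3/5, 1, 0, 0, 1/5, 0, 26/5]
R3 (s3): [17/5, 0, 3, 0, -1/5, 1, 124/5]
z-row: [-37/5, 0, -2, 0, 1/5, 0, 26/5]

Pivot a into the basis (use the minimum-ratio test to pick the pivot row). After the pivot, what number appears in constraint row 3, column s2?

Ratio test on column a — row 1: entry -4/5 ≤ 0; row 2: (26/5)/(3/5) = 26/3; row 3: (124/5)/(17/5) = 124/17. Minimum is 124/17 at row 3 (s3 leaves); pivot element 17/5.
Divide row 3 by 17/5; eliminate column a from the other rows.
In the new row 3, the s2 entry is the old entry divided by the pivot: (-1/5)/(17/5) = -1/17.

-1/17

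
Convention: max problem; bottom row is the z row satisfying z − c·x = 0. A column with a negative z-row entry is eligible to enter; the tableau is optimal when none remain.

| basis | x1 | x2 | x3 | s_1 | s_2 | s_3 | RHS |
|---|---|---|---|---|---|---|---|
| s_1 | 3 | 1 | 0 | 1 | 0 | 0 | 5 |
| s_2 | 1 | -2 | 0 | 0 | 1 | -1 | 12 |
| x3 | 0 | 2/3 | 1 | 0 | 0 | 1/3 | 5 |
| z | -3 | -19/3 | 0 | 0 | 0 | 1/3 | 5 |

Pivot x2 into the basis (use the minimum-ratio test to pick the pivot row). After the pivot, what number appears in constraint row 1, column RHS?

5

Ratio test on column x2 — row 1: 5/1 = 5; row 2: entry -2 ≤ 0; row 3: 5/(2/3) = 15/2. Minimum is 5 at row 1 (s_1 leaves); pivot element 1.
Divide row 1 by 1; eliminate column x2 from the other rows.
In the new row 1, the RHS entry is the old entry divided by the pivot: 5/1 = 5.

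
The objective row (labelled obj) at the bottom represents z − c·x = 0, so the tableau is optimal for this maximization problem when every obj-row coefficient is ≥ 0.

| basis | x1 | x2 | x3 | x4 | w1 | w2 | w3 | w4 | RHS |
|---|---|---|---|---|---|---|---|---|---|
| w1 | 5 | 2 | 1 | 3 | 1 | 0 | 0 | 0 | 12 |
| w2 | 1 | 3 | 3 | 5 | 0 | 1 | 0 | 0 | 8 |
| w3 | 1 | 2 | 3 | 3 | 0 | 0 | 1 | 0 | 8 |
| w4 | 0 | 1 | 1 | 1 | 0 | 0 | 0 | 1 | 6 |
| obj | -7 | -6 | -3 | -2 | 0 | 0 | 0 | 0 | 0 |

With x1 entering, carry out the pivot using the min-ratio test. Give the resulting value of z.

84/5

Ratio test on column x1 — row 1: 12/5 = 12/5; row 2: 8/1 = 8; row 3: 8/1 = 8; row 4: entry 0 ≤ 0. Minimum is 12/5 at row 1 (w1 leaves); pivot element 5.
Pivot on row 1; the obj-row RHS becomes 0 − (-7)·(12/5) = 84/5.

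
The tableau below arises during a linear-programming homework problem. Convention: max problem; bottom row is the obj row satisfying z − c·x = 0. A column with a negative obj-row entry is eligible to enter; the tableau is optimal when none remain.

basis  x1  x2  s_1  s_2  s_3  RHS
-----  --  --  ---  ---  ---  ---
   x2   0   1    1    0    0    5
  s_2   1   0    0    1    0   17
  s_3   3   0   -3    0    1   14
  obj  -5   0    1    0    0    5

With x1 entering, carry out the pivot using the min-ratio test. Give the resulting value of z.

85/3

Ratio test on column x1 — row 1: entry 0 ≤ 0; row 2: 17/1 = 17; row 3: 14/3 = 14/3. Minimum is 14/3 at row 3 (s_3 leaves); pivot element 3.
Pivot on row 3; the obj-row RHS becomes 5 − (-5)·(14/3) = 85/3.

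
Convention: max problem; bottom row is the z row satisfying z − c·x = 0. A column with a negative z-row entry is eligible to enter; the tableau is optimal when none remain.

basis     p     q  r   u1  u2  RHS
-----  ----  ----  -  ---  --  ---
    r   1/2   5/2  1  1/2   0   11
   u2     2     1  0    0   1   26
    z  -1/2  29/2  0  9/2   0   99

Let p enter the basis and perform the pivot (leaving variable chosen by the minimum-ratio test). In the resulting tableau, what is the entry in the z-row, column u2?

Ratio test on column p — row 1: 11/(1/2) = 22; row 2: 26/2 = 13. Minimum is 13 at row 2 (u2 leaves); pivot element 2.
Divide row 2 by 2; eliminate column p from the other rows.
z-row update in column u2: 0 − (-1/2)·(1/2) = 1/4.

1/4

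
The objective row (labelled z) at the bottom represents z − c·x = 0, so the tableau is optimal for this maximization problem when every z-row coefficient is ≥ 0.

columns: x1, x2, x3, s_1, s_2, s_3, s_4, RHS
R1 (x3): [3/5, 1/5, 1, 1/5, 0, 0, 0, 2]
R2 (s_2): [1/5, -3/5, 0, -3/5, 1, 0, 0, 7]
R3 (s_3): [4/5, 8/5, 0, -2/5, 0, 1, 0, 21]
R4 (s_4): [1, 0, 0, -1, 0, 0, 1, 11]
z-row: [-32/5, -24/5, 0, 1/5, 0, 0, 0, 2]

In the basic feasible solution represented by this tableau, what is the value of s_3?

21

s_3 is basic (row 3); its value is the RHS of that row, 21.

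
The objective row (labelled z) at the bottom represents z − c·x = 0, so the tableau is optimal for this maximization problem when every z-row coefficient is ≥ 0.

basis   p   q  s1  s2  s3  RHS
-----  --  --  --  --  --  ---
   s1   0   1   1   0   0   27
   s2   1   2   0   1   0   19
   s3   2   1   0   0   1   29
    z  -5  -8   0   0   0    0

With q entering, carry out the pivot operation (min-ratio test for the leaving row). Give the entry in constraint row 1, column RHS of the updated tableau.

Ratio test on column q — row 1: 27/1 = 27; row 2: 19/2 = 19/2; row 3: 29/1 = 29. Minimum is 19/2 at row 2 (s2 leaves); pivot element 2.
Divide row 2 by 2; eliminate column q from the other rows.
Row 1 update in column RHS: 27 − 1·(19/2) = 35/2.

35/2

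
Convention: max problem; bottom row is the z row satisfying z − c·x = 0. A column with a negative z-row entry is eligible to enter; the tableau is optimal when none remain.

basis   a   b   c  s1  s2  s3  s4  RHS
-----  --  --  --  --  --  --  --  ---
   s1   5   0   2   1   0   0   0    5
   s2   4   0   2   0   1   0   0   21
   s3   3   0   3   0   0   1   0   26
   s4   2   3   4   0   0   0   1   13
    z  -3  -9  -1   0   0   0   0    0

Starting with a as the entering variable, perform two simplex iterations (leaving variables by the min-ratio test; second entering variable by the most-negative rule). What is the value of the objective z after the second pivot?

Ratio test on column a — row 1: 5/5 = 1; row 2: 21/4 = 21/4; row 3: 26/3 = 26/3; row 4: 13/2 = 13/2. Minimum is 1 at row 1 (s1 leaves); pivot element 5.
Pivot on row 1; the z-row RHS becomes 0 − (-3)·1 = 3.
Next entering variable (most negative z-row entry -9): b.
Ratio test on column b — row 1: entry 0 ≤ 0; row 2: entry 0 ≤ 0; row 3: entry 0 ≤ 0; row 4: 11/3 = 11/3. Minimum is 11/3 at row 4 (s4 leaves); pivot element 3.
After the second pivot the z-row RHS is 3 − (-9)·(11/3) = 36.

36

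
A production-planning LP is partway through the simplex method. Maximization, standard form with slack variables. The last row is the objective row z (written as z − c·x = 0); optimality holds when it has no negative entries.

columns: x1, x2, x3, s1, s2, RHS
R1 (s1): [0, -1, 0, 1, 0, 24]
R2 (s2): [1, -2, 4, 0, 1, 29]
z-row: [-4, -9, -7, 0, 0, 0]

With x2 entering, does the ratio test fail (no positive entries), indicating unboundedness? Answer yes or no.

Every constraint-row entry in column x2 is ≤ 0, so increasing x2 is unbounded.

yes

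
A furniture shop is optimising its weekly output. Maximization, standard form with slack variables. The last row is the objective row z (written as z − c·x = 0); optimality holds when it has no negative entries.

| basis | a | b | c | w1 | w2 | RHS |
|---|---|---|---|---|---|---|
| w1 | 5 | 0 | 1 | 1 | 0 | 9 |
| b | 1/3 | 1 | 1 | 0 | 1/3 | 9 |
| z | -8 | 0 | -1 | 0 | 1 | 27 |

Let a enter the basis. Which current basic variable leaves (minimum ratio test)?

Column a entries and ratios — w1: 9/5 = 9/5; b: 9/(1/3) = 27.
Smallest ratio is 9/5 in the row of w1, so w1 leaves.

w1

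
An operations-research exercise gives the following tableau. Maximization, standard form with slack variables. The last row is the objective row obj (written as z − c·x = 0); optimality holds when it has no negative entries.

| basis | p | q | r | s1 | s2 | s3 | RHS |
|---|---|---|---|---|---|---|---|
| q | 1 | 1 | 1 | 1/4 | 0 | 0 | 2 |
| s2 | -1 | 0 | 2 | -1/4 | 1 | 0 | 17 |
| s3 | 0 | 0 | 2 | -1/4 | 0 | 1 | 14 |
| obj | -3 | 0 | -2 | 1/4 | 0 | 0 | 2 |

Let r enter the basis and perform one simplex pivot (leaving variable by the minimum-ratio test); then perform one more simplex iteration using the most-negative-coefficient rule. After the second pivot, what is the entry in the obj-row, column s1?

1

Ratio test on column r — row 1: 2/1 = 2; row 2: 17/2 = 17/2; row 3: 14/2 = 7. Minimum is 2 at row 1 (q leaves); pivot element 1.
Divide row 1 by 1; eliminate column r from the other rows.
Second iteration: most negative obj-row entry is -1 in column p, so p enters.
Ratio test on column p — row 1: 2/1 = 2; row 2: entry -3 ≤ 0; row 3: entry -2 ≤ 0. Minimum is 2 at row 1 (r leaves); pivot element 1.
Divide row 1 by 1; eliminate column p from the other rows.
After both pivots, the entry at the obj-row, column s1 is 1.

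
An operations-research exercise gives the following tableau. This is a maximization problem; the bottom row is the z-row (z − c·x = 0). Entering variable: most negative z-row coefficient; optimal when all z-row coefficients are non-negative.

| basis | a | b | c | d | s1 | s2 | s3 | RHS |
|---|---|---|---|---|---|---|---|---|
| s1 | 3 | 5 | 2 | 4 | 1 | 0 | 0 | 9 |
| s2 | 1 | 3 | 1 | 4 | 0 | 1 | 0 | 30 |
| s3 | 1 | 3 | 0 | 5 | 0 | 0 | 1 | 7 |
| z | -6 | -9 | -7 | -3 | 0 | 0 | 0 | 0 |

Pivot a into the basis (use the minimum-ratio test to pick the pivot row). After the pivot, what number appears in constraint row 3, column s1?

Ratio test on column a — row 1: 9/3 = 3; row 2: 30/1 = 30; row 3: 7/1 = 7. Minimum is 3 at row 1 (s1 leaves); pivot element 3.
Divide row 1 by 3; eliminate column a from the other rows.
Row 3 update in column s1: 0 − 1·(1/3) = -1/3.

-1/3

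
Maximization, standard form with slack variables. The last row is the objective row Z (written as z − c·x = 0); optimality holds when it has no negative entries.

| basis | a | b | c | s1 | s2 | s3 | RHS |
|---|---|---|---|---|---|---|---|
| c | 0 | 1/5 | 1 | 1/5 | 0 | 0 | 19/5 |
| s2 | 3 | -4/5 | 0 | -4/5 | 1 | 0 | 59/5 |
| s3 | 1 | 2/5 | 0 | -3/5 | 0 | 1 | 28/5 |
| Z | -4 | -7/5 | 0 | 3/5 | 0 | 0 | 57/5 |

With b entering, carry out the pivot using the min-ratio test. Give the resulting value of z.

Ratio test on column b — row 1: (19/5)/(1/5) = 19; row 2: entry -4/5 ≤ 0; row 3: (28/5)/(2/5) = 14. Minimum is 14 at row 3 (s3 leaves); pivot element 2/5.
Pivot on row 3; the Z-row RHS becomes 57/5 − (-7/5)·14 = 31.

31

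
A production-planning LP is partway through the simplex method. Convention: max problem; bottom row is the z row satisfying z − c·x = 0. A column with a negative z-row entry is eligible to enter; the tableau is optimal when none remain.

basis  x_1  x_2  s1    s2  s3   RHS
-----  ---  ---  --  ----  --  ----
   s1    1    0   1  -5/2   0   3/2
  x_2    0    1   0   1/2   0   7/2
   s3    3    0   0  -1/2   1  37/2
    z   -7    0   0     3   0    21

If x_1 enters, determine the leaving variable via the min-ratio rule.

s1

Column x_1 entries and ratios — s1: (3/2)/1 = 3/2; x_2: 0 ≤ 0, skip; s3: (37/2)/3 = 37/6.
Smallest ratio is 3/2 in the row of s1, so s1 leaves.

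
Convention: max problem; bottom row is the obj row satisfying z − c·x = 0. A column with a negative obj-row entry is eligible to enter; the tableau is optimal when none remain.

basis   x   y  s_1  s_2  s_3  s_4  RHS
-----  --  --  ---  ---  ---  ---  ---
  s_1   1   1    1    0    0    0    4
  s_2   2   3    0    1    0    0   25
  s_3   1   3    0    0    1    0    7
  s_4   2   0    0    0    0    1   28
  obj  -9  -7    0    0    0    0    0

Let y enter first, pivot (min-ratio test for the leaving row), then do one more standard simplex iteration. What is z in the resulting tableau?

33

Ratio test on column y — row 1: 4/1 = 4; row 2: 25/3 = 25/3; row 3: 7/3 = 7/3; row 4: entry 0 ≤ 0. Minimum is 7/3 at row 3 (s_3 leaves); pivot element 3.
Pivot on row 3; the obj-row RHS becomes 0 − (-7)·(7/3) = 49/3.
Next entering variable (most negative obj-row entry -20/3): x.
Ratio test on column x — row 1: (5/3)/(2/3) = 5/2; row 2: 18/1 = 18; row 3: (7/3)/(1/3) = 7; row 4: 28/2 = 14. Minimum is 5/2 at row 1 (s_1 leaves); pivot element 2/3.
After the second pivot the obj-row RHS is 49/3 − (-20/3)·(5/2) = 33.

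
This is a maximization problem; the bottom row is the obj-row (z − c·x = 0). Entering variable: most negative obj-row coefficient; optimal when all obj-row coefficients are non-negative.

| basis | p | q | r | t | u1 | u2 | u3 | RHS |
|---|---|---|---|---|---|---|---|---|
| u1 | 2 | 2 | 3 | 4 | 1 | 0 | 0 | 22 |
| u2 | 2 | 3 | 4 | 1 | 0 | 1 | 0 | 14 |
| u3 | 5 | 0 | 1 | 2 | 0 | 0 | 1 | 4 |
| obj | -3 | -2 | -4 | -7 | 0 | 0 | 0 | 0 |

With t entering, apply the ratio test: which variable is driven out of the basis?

u3

Column t entries and ratios — u1: 22/4 = 11/2; u2: 14/1 = 14; u3: 4/2 = 2.
Smallest ratio is 2 in the row of u3, so u3 leaves.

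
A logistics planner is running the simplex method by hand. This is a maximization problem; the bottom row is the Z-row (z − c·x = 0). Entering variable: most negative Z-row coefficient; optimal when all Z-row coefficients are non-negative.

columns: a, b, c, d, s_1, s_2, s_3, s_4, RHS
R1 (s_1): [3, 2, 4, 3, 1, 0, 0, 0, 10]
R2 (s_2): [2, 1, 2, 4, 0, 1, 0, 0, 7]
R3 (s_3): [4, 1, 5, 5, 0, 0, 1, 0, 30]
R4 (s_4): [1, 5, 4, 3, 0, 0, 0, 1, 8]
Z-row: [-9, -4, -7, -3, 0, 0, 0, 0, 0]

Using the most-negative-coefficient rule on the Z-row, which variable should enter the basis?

Negative Z-row entries: a: -9, b: -4, c: -7, d: -3.
The most negative is -9 in column a, so a enters.

a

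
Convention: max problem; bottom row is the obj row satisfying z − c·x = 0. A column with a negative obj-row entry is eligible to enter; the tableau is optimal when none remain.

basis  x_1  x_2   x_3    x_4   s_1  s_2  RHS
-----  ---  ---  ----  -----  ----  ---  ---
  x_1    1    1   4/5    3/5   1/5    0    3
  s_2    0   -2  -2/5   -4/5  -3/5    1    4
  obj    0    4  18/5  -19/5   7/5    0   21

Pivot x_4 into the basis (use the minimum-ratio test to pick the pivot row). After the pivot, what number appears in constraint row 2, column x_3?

2/3

Ratio test on column x_4 — row 1: 3/(3/5) = 5; row 2: entry -4/5 ≤ 0. Minimum is 5 at row 1 (x_1 leaves); pivot element 3/5.
Divide row 1 by 3/5; eliminate column x_4 from the other rows.
Row 2 update in column x_3: -2/5 − (-4/5)·(4/3) = 2/3.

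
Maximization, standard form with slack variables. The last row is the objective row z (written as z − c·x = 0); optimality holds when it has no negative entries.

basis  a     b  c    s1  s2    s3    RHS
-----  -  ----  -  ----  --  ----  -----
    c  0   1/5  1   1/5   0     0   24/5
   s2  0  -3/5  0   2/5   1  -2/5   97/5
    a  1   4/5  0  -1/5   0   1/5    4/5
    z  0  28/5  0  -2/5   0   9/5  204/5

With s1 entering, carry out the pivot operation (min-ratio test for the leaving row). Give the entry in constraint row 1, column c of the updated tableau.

5

Ratio test on column s1 — row 1: (24/5)/(1/5) = 24; row 2: (97/5)/(2/5) = 97/2; row 3: entry -1/5 ≤ 0. Minimum is 24 at row 1 (c leaves); pivot element 1/5.
Divide row 1 by 1/5; eliminate column s1 from the other rows.
In the new row 1, the c entry is the old entry divided by the pivot: 1/(1/5) = 5.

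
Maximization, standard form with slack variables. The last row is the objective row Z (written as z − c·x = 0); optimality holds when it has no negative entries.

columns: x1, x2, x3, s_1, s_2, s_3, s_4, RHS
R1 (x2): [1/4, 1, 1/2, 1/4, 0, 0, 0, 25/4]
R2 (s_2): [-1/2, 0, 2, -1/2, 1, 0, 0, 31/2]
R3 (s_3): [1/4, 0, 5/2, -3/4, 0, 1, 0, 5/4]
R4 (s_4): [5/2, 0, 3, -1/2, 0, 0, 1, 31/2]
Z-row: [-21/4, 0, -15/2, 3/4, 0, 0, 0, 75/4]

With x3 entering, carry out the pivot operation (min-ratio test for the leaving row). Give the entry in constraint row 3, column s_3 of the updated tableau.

Ratio test on column x3 — row 1: (25/4)/(1/2) = 25/2; row 2: (31/2)/2 = 31/4; row 3: (5/4)/(5/2) = 1/2; row 4: (31/2)/3 = 31/6. Minimum is 1/2 at row 3 (s_3 leaves); pivot element 5/2.
Divide row 3 by 5/2; eliminate column x3 from the other rows.
In the new row 3, the s_3 entry is the old entry divided by the pivot: 1/(5/2) = 2/5.

2/5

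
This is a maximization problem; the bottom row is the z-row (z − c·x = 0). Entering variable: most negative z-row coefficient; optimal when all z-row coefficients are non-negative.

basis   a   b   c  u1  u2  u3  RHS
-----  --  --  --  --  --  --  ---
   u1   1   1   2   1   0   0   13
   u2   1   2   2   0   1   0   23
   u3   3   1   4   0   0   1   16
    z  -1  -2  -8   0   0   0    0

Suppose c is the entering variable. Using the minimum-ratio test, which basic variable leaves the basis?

u3

Column c entries and ratios — u1: 13/2 = 13/2; u2: 23/2 = 23/2; u3: 16/4 = 4.
Smallest ratio is 4 in the row of u3, so u3 leaves.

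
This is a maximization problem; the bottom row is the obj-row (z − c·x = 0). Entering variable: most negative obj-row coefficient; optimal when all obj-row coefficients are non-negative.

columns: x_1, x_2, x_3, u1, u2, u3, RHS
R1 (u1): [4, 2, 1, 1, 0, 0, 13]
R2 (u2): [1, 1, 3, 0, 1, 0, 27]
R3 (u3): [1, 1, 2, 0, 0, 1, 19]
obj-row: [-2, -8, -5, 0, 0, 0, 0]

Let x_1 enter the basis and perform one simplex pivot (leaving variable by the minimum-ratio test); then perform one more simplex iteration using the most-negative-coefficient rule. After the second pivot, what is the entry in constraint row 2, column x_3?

Ratio test on column x_1 — row 1: 13/4 = 13/4; row 2: 27/1 = 27; row 3: 19/1 = 19. Minimum is 13/4 at row 1 (u1 leaves); pivot element 4.
Divide row 1 by 4; eliminate column x_1 from the other rows.
Second iteration: most negative obj-row entry is -7 in column x_2, so x_2 enters.
Ratio test on column x_2 — row 1: (13/4)/(1/2) = 13/2; row 2: (95/4)/(1/2) = 95/2; row 3: (63/4)/(1/2) = 63/2. Minimum is 13/2 at row 1 (x_1 leaves); pivot element 1/2.
Divide row 1 by 1/2; eliminate column x_2 from the other rows.
After both pivots, the entry at constraint row 2, column x_3 is 5/2.

5/2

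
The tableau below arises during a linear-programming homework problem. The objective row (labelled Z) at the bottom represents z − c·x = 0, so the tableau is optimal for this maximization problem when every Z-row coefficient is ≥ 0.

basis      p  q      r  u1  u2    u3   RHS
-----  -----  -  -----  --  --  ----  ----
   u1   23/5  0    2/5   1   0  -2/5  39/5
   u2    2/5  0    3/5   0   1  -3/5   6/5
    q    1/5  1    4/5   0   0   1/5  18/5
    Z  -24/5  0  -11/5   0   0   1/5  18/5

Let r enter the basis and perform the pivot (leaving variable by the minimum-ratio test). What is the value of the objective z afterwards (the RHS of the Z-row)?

8

Ratio test on column r — row 1: (39/5)/(2/5) = 39/2; row 2: (6/5)/(3/5) = 2; row 3: (18/5)/(4/5) = 9/2. Minimum is 2 at row 2 (u2 leaves); pivot element 3/5.
Pivot on row 2; the Z-row RHS becomes 18/5 − (-11/5)·2 = 8.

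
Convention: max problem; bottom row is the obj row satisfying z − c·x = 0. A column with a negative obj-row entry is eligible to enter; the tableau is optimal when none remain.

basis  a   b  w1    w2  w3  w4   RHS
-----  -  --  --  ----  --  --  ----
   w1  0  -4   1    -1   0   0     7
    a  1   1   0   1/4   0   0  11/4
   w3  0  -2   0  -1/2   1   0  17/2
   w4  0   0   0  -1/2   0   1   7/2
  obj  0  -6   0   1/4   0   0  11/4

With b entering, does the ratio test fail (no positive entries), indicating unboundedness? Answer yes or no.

Column b has positive entries in row(s) 2, so the ratio test bounds it — not unbounded.

no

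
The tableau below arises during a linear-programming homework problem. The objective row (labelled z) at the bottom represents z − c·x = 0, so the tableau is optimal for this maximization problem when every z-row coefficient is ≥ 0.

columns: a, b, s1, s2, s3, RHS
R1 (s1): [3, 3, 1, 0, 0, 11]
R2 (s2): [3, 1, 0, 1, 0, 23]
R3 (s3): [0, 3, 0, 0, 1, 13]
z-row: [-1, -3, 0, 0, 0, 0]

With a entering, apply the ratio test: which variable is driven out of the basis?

s1

Column a entries and ratios — s1: 11/3 = 11/3; s2: 23/3 = 23/3; s3: 0 ≤ 0, skip.
Smallest ratio is 11/3 in the row of s1, so s1 leaves.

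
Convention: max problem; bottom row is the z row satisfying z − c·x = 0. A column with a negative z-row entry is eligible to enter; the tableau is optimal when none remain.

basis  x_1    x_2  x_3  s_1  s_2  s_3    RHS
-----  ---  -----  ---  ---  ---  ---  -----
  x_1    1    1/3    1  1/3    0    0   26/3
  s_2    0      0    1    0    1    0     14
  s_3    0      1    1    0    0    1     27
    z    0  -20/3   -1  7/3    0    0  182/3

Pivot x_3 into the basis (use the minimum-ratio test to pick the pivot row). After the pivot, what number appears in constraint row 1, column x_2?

1/3

Ratio test on column x_3 — row 1: (26/3)/1 = 26/3; row 2: 14/1 = 14; row 3: 27/1 = 27. Minimum is 26/3 at row 1 (x_1 leaves); pivot element 1.
Divide row 1 by 1; eliminate column x_3 from the other rows.
In the new row 1, the x_2 entry is the old entry divided by the pivot: (1/3)/1 = 1/3.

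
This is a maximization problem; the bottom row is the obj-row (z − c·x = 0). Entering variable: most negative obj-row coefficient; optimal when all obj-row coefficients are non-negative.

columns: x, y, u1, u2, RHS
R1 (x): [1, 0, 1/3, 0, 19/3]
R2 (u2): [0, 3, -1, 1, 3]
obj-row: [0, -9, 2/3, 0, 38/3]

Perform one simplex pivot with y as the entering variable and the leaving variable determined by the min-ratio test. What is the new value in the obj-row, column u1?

Ratio test on column y — row 1: entry 0 ≤ 0; row 2: 3/3 = 1. Minimum is 1 at row 2 (u2 leaves); pivot element 3.
Divide row 2 by 3; eliminate column y from the other rows.
obj-row update in column u1: 2/3 − (-9)·(-1/3) = -7/3.

-7/3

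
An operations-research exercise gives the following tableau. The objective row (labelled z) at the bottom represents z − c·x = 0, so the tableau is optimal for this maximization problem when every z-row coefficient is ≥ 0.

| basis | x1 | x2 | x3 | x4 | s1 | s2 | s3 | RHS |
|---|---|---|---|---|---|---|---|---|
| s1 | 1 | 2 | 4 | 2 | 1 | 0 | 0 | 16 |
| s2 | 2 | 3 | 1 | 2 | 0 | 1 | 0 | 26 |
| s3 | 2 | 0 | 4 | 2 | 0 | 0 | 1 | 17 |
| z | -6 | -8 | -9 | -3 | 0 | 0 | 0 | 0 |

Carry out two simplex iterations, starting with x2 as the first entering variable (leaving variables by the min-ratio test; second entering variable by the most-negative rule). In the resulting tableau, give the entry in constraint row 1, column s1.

2

Ratio test on column x2 — row 1: 16/2 = 8; row 2: 26/3 = 26/3; row 3: entry 0 ≤ 0. Minimum is 8 at row 1 (s1 leaves); pivot element 2.
Divide row 1 by 2; eliminate column x2 from the other rows.
Second iteration: most negative z-row entry is -2 in column x1, so x1 enters.
Ratio test on column x1 — row 1: 8/(1/2) = 16; row 2: 2/(1/2) = 4; row 3: 17/2 = 17/2. Minimum is 4 at row 2 (s2 leaves); pivot element 1/2.
Divide row 2 by 1/2; eliminate column x1 from the other rows.
After both pivots, the entry at constraint row 1, column s1 is 2.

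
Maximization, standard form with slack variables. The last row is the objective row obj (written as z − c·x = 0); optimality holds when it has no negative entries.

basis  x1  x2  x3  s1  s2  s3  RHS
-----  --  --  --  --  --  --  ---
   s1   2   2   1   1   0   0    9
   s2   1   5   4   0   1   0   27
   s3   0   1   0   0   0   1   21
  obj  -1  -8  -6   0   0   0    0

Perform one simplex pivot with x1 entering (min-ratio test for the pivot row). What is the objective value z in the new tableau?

Ratio test on column x1 — row 1: 9/2 = 9/2; row 2: 27/1 = 27; row 3: entry 0 ≤ 0. Minimum is 9/2 at row 1 (s1 leaves); pivot element 2.
Pivot on row 1; the obj-row RHS becomes 0 − (-1)·(9/2) = 9/2.

9/2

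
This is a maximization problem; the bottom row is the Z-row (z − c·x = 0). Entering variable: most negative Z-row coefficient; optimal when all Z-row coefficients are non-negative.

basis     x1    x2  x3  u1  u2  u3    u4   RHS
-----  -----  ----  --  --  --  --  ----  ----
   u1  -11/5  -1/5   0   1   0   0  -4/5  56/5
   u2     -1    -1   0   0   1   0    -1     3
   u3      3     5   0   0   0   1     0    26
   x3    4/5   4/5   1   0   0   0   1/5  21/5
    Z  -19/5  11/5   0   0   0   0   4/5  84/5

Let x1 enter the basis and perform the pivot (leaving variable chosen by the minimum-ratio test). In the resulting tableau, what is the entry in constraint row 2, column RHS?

33/4

Ratio test on column x1 — row 1: entry -11/5 ≤ 0; row 2: entry -1 ≤ 0; row 3: 26/3 = 26/3; row 4: (21/5)/(4/5) = 21/4. Minimum is 21/4 at row 4 (x3 leaves); pivot element 4/5.
Divide row 4 by 4/5; eliminate column x1 from the other rows.
Row 2 update in column RHS: 3 − (-1)·(21/4) = 33/4.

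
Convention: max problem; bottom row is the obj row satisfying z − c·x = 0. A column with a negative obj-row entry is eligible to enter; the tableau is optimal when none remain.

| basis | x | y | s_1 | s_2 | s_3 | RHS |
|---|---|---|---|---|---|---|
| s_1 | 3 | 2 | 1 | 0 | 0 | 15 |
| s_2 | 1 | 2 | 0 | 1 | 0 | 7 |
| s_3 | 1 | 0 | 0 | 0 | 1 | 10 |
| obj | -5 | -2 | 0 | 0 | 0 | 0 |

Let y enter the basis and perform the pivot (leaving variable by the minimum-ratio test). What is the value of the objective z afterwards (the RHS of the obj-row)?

7

Ratio test on column y — row 1: 15/2 = 15/2; row 2: 7/2 = 7/2; row 3: entry 0 ≤ 0. Minimum is 7/2 at row 2 (s_2 leaves); pivot element 2.
Pivot on row 2; the obj-row RHS becomes 0 − (-2)·(7/2) = 7.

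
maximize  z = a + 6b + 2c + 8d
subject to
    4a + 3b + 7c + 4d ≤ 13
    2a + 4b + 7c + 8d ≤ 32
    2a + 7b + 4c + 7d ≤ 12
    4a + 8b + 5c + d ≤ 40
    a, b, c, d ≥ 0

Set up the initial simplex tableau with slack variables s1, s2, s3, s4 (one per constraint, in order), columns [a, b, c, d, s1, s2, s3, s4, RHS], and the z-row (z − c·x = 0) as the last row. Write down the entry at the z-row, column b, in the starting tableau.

-6

The z-row carries the negated objective coefficients: the b entry is -6.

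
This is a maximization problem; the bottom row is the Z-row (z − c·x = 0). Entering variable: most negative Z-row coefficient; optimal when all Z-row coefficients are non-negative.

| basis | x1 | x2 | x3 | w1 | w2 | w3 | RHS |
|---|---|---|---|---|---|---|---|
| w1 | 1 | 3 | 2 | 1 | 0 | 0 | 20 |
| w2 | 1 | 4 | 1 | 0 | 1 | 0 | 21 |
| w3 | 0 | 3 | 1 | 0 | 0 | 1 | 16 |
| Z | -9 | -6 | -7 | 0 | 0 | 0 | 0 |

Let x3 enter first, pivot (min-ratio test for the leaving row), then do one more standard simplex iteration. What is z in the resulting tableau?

180

Ratio test on column x3 — row 1: 20/2 = 10; row 2: 21/1 = 21; row 3: 16/1 = 16. Minimum is 10 at row 1 (w1 leaves); pivot element 2.
Pivot on row 1; the Z-row RHS becomes 0 − (-7)·10 = 70.
Next entering variable (most negative Z-row entry -11/2): x1.
Ratio test on column x1 — row 1: 10/(1/2) = 20; row 2: 11/(1/2) = 22; row 3: entry -1/2 ≤ 0. Minimum is 20 at row 1 (x3 leaves); pivot element 1/2.
After the second pivot the Z-row RHS is 70 − (-11/2)·20 = 180.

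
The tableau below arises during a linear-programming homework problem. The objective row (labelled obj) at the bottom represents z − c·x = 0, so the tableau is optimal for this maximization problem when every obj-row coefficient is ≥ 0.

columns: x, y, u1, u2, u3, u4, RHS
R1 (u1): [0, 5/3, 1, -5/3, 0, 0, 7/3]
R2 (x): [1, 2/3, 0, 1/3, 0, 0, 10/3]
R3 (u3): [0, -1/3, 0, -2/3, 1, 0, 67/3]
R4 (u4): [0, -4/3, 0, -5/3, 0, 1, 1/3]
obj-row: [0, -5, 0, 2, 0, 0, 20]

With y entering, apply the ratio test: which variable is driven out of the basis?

Column y entries and ratios — u1: (7/3)/(5/3) = 7/5; x: (10/3)/(2/3) = 5; u3: -1/3 ≤ 0, skip; u4: -4/3 ≤ 0, skip.
Smallest ratio is 7/5 in the row of u1, so u1 leaves.

u1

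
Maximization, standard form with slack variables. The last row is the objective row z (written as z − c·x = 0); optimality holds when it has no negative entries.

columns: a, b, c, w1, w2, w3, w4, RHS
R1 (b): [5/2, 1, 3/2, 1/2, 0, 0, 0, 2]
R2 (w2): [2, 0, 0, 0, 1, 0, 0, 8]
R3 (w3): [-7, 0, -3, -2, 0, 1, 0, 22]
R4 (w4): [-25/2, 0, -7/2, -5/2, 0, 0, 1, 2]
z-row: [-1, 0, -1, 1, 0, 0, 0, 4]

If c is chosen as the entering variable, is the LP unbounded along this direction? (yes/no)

no

Column c has positive entries in row(s) 1, so the ratio test bounds it — not unbounded.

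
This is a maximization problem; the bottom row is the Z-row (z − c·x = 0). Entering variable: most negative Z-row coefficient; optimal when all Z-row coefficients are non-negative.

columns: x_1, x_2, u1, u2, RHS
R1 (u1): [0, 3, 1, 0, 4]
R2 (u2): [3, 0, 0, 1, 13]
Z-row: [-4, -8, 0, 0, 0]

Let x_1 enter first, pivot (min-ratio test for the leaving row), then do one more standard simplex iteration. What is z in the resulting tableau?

28

Ratio test on column x_1 — row 1: entry 0 ≤ 0; row 2: 13/3 = 13/3. Minimum is 13/3 at row 2 (u2 leaves); pivot element 3.
Pivot on row 2; the Z-row RHS becomes 0 − (-4)·(13/3) = 52/3.
Next entering variable (most negative Z-row entry -8): x_2.
Ratio test on column x_2 — row 1: 4/3 = 4/3; row 2: entry 0 ≤ 0. Minimum is 4/3 at row 1 (u1 leaves); pivot element 3.
After the second pivot the Z-row RHS is 52/3 − (-8)·(4/3) = 28.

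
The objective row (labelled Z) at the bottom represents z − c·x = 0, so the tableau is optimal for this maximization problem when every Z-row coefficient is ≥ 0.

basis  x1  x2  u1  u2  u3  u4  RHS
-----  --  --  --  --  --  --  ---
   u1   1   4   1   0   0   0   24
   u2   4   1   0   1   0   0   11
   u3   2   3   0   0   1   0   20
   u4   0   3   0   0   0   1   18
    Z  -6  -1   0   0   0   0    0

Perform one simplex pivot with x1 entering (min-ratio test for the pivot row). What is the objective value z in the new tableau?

Ratio test on column x1 — row 1: 24/1 = 24; row 2: 11/4 = 11/4; row 3: 20/2 = 10; row 4: entry 0 ≤ 0. Minimum is 11/4 at row 2 (u2 leaves); pivot element 4.
Pivot on row 2; the Z-row RHS becomes 0 − (-6)·(11/4) = 33/2.

33/2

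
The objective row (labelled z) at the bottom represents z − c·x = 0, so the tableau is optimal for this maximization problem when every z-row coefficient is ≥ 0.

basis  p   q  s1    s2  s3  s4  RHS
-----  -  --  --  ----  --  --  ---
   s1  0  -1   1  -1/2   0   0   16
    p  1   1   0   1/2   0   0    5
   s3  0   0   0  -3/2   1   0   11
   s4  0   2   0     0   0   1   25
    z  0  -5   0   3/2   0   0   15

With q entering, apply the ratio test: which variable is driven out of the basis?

p

Column q entries and ratios — s1: -1 ≤ 0, skip; p: 5/1 = 5; s3: 0 ≤ 0, skip; s4: 25/2 = 25/2.
Smallest ratio is 5 in the row of p, so p leaves.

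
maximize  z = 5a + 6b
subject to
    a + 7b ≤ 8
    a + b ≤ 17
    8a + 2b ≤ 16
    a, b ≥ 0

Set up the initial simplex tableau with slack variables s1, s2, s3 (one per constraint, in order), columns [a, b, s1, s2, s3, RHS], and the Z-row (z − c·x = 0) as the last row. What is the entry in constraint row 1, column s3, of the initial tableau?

0

Slack s3 belongs to constraint 3; its column is the unit vector e_3, so the entry in row 1 is 0.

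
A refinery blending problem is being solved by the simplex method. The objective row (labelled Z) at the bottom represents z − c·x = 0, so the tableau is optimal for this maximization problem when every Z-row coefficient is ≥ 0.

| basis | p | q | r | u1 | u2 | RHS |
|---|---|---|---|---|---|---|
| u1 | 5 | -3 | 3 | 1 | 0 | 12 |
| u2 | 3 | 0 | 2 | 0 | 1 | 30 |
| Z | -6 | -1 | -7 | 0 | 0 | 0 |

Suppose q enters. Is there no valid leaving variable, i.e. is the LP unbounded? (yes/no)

yes

Every constraint-row entry in column q is ≤ 0, so increasing q is unbounded.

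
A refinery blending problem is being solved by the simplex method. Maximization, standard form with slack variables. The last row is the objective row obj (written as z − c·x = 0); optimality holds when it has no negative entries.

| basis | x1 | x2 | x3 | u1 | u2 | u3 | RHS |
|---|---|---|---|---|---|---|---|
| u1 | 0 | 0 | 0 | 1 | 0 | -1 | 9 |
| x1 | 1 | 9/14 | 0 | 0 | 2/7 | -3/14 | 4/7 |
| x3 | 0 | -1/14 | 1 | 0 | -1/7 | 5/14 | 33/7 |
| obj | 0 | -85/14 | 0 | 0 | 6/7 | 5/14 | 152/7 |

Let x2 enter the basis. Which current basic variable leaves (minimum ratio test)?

x1

Column x2 entries and ratios — u1: 0 ≤ 0, skip; x1: (4/7)/(9/14) = 8/9; x3: -1/14 ≤ 0, skip.
Smallest ratio is 8/9 in the row of x1, so x1 leaves.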